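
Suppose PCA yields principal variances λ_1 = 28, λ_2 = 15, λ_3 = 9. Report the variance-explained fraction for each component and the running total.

Step 1 — total variance = trace(Sigma) = Σ λ_i = 28 + 15 + 9 = 52.

Step 2 — fraction explained by component i = λ_i / Σ λ:
  PC1: 28/52 = 0.5385
  PC2: 15/52 = 0.2885
  PC3: 9/52 = 0.1731

Step 3 — cumulative fraction after k components = (λ_1 + ... + λ_k) / Σ λ:
  k = 1: 28/52 = 0.5385
  k = 2: (28 + 15)/52 = 43/52 = 0.8269
  k = 3: (28 + 15 + 9)/52 = 52/52 = 1

Summary (fraction, with percent):

explained: PC1 0.5385 (53.85%), PC2 0.2885 (28.85%), PC3 0.1731 (17.31%);  cumulative: 0.5385, 0.8269, 1


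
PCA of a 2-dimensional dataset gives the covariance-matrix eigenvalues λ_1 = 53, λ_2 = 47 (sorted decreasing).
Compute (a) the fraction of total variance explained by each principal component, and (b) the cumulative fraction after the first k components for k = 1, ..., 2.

Step 1 — total variance = trace(Sigma) = Σ λ_i = 53 + 47 = 100.

Step 2 — fraction explained by component i = λ_i / Σ λ:
  PC1: 53/100 = 0.53
  PC2: 47/100 = 0.47

Step 3 — cumulative fraction after k components = (λ_1 + ... + λ_k) / Σ λ:
  k = 1: 53/100 = 0.53
  k = 2: (53 + 47)/100 = 100/100 = 1

Summary (fraction, with percent):

explained: PC1 0.53 (53%), PC2 0.47 (47%);  cumulative: 0.53, 1


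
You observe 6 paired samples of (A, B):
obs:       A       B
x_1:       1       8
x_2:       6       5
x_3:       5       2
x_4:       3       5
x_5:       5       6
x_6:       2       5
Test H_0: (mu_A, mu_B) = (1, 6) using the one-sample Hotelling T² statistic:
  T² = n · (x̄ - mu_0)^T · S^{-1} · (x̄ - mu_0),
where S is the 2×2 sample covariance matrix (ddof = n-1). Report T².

Step 1 — sample mean vector:
  mean(A) = (1 + 6 + 5 + 3 + 5 + 2) / 6 = 22/6 = 3.6667
  mean(B) = (8 + 5 + 2 + 5 + 6 + 5) / 6 = 31/6 = 5.1667
  x̄ = (3.6667, 5.1667),  deviation x̄ - mu_0 = (3.6667, 5.1667) - (1, 6) = (2.6667, -0.8333).

Step 2 — sample covariance matrix, S[i,j] = (1/(n-1)) · Σ_k (x_{k,i} - mean_i) · (x_{k,j} - mean_j), divisor n-1 = 5:
  S[A,A] = ((-2.6667)·(-2.6667) + (2.3333)·(2.3333) + (1.3333)·(1.3333) + (-0.6667)·(-0.6667) + (1.3333)·(1.3333) + (-1.6667)·(-1.6667)) / 5 = 19.3333/5 = 3.8667
  S[A,B] = ((-2.6667)·(2.8333) + (2.3333)·(-0.1667) + (1.3333)·(-3.1667) + (-0.6667)·(-0.1667) + (1.3333)·(0.8333) + (-1.6667)·(-0.1667)) / 5 = -10.6667/5 = -2.1333
  S[B,B] = ((2.8333)·(2.8333) + (-0.1667)·(-0.1667) + (-3.1667)·(-3.1667) + (-0.1667)·(-0.1667) + (0.8333)·(0.8333) + (-0.1667)·(-0.1667)) / 5 = 18.8333/5 = 3.7667
  S = [[3.8667, -2.1333],
 [-2.1333, 3.7667]].

Step 3 — invert S. det(S) = 3.8667·3.7667 - (-2.1333)² = 10.0133.
  S^{-1} = (1/det) · [[d, -b], [-b, a]] = [[0.3762, 0.213],
 [0.213, 0.3862]].

Step 4 — quadratic form (x̄ - mu_0)^T · S^{-1} · (x̄ - mu_0):
  S^{-1} · (x̄ - mu_0) = (0.8256, 0.2463),
  (x̄ - mu_0)^T · [...] = (2.6667)·(0.8256) + (-0.8333)·(0.2463) = 1.9962.

Step 5 — scale by n: T² = 6 · 1.9962 = 11.9774.

T² ≈ 11.9774


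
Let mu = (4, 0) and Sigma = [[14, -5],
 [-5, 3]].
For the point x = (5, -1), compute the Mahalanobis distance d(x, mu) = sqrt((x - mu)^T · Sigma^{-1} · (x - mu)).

Step 1 — centre the observation: (x - mu) = (1, -1).

Step 2 — invert Sigma. det(Sigma) = 14·3 - (-5)² = 17.
  Sigma^{-1} = (1/det) · [[d, -b], [-b, a]] = [[0.1765, 0.2941],
 [0.2941, 0.8235]].

Step 3 — form the quadratic (x - mu)^T · Sigma^{-1} · (x - mu):
  Sigma^{-1} · (x - mu) = (-0.1176, -0.5294).
  (x - mu)^T · [Sigma^{-1} · (x - mu)] = (1)·(-0.1176) + (-1)·(-0.5294) = 0.4118.

Step 4 — take square root: d = √(0.4118) ≈ 0.6417.

d(x, mu) = √(0.4118) ≈ 0.6417


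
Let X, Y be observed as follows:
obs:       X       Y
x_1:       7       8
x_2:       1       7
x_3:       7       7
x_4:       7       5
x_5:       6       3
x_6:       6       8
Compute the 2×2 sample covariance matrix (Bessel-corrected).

Step 1 — column means:
  mean(X) = (7 + 1 + 7 + 7 + 6 + 6) / 6 = 34/6 = 5.6667
  mean(Y) = (8 + 7 + 7 + 5 + 3 + 8) / 6 = 38/6 = 6.3333

Step 2 — sample covariance S[i,j] = (1/(n-1)) · Σ_k (x_{k,i} - mean_i) · (x_{k,j} - mean_j), with n-1 = 5.
  S[X,X] = ((1.3333)·(1.3333) + (-4.6667)·(-4.6667) + (1.3333)·(1.3333) + (1.3333)·(1.3333) + (0.3333)·(0.3333) + (0.3333)·(0.3333)) / 5 = 27.3333/5 = 5.4667
  S[X,Y] = ((1.3333)·(1.6667) + (-4.6667)·(0.6667) + (1.3333)·(0.6667) + (1.3333)·(-1.3333) + (0.3333)·(-3.3333) + (0.3333)·(1.6667)) / 5 = -2.3333/5 = -0.4667
  S[Y,Y] = ((1.6667)·(1.6667) + (0.6667)·(0.6667) + (0.6667)·(0.6667) + (-1.3333)·(-1.3333) + (-3.3333)·(-3.3333) + (1.6667)·(1.6667)) / 5 = 19.3333/5 = 3.8667

S is symmetric (S[j,i] = S[i,j]). Assembling:

S = [[5.4667, -0.4667],
 [-0.4667, 3.8667]]


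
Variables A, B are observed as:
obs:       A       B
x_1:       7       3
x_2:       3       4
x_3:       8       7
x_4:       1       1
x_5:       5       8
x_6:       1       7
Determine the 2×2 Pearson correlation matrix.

Step 1 — column means:
  mean(A) = (7 + 3 + 8 + 1 + 5 + 1) / 6 = 25/6 = 4.1667
  mean(B) = (3 + 4 + 7 + 1 + 8 + 7) / 6 = 30/6 = 5

Step 2 — sample variances and covariances s[i,j] = (1/(n-1)) · Σ_k (x_{k,i} - mean_i) · (x_{k,j} - mean_j), with n-1 = 5:
  s[A,A] = ((2.8333)·(2.8333) + (-1.1667)·(-1.1667) + (3.8333)·(3.8333) + (-3.1667)·(-3.1667) + (0.8333)·(0.8333) + (-3.1667)·(-3.1667)) / 5 = 44.8333/5 = 8.9667
  s[A,B] = ((2.8333)·(-2) + (-1.1667)·(-1) + (3.8333)·(2) + (-3.1667)·(-4) + (0.8333)·(3) + (-3.1667)·(2)) / 5 = 12/5 = 2.4
  s[B,B] = ((-2)·(-2) + (-1)·(-1) + (2)·(2) + (-4)·(-4) + (3)·(3) + (2)·(2)) / 5 = 38/5 = 7.6
  Sample standard deviations s_i = √(s[i,i]):
  s(A) = √(8.9667) = 2.9944
  s(B) = √(7.6) = 2.7568

Step 3 — r_{ij} = s_{ij} / (s_i · s_j):
  r[A,A] = 1 (diagonal).
  r[A,B] = 2.4 / (2.9944 · 2.7568) = 2.4 / 8.2551 = 0.2907
  r[B,B] = 1 (diagonal).

R is symmetric with unit diagonal. Assembling:

R = [[1, 0.2907],
 [0.2907, 1]]


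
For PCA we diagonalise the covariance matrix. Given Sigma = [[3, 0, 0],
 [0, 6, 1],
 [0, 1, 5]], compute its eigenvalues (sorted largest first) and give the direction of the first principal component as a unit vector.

Step 1 — characteristic polynomial p(λ) = det(λI - Sigma) = λ³ - tr·λ² + c_1·λ - det, where tr = trace, c_1 = sum of the principal 2×2 minors, det = det(Sigma):
  tr = 3 + 6 + 5 = 14,
  c_1 = (3·6 - (0)²) + (3·5 - (0)²) + (6·5 - (1)²) = 18 + 15 + 29 = 62,
  det = 3·(6·5 - (1)²) - (0)·((0)·5 - (1)·(0)) + (0)·((0)·(1) - 6·(0)) = 3·(29) - (0)·(0) + (0)·(0) = 87.
  So p(λ) = λ³ - 14λ² + 62λ - 87.
Step 2 — look for an integer root (rational root theorem: any rational root is an integer divisor of 87). Testing λ = 3:
  p(3) = 27 - 126 + 186 - 87 = 0  ✓
  Dividing out (λ - 3): p(λ) = (λ - 3)(λ² - 11λ + 29).
Step 3 — remaining eigenvalues from the quadratic λ² - 11λ + 29 = 0:
  Δ = 11² - 4·29 = 121 - 116 = 5,  λ = (11 ± √5)/2 = (11 ± 2.2361)/2 ≈ 6.618 or 4.382.
  Sorted: λ_1 = 6.618,  λ_2 = 4.382,  λ_3 = 3  (check: sum = 14 = tr ✓).

Step 4 — unit eigenvector for λ_1 ≈ 6.618: v spans the null space of (Sigma - λ_1 I), whose rows are
  r_1 = (-3.618, 0, 0),  r_2 = (0, -0.618, 1),  r_3 = (0, 1, -1.618).
  v is orthogonal to every row, so take v ∝ r_1 × r_2 = ((0)·(1) - (0)·(-0.618), (0)·(0) - (-3.618)·(1), (-3.618)·(-0.618) - (0)·(0)) ≈ (0, 3.618, 2.2361).
  Let u = (0, 3.618, 2.2361).
  ||u|| = √((0)² + (3.618)² + (2.2361)²) = √(18.0902) ≈ 4.2533,  v_1 = u/||u|| ≈ (0, 0.8507, 0.5257) (||v_1|| = 1).

λ_1 = 6.618,  λ_2 = 4.382,  λ_3 = 3;  v_1 ≈ (0, 0.8507, 0.5257)


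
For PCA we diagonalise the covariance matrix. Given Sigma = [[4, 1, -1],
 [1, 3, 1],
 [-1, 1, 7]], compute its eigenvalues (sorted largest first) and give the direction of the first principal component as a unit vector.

Step 1 — characteristic polynomial p(λ) = det(λI - Sigma) = λ³ - tr·λ² + c_1·λ - det, where tr = trace, c_1 = sum of the principal 2×2 minors, det = det(Sigma):
  tr = 4 + 3 + 7 = 14,
  c_1 = (4·3 - (1)²) + (4·7 - (-1)²) + (3·7 - (1)²) = 11 + 27 + 20 = 58,
  det = 4·(3·7 - (1)²) - (1)·((1)·7 - (1)·(-1)) + (-1)·((1)·(1) - 3·(-1)) = 4·(20) - (1)·(8) + (-1)·(4) = 68.
  So p(λ) = λ³ - 14λ² + 58λ - 68.
Step 2 — look for an integer root (rational root theorem: any rational root is an integer divisor of 68). Testing λ = 2:
  p(2) = 8 - 56 + 116 - 68 = 0  ✓
  Dividing out (λ - 2): p(λ) = (λ - 2)(λ² - 12λ + 34).
Step 3 — remaining eigenvalues from the quadratic λ² - 12λ + 34 = 0:
  Δ = 12² - 4·34 = 144 - 136 = 8,  λ = (12 ± √8)/2 = (12 ± 2.8284)/2 ≈ 7.4142 or 4.5858.
  Sorted: λ_1 = 7.4142,  λ_2 = 4.5858,  λ_3 = 2  (check: sum = 14 = tr ✓).

Step 4 — unit eigenvector for λ_1 ≈ 7.4142: v spans the null space of (Sigma - λ_1 I), whose rows are
  r_1 = (-3.4142, 1, -1),  r_2 = (1, -4.4142, 1),  r_3 = (-1, 1, -0.4142).
  v is orthogonal to every row, so take v ∝ r_1 × r_2 = ((1)·(1) - (-1)·(-4.4142), (-1)·(1) - (-3.4142)·(1), (-3.4142)·(-4.4142) - (1)·(1)) ≈ (-3.4142, 2.4142, 14.0711).
  Rescale (multiply by -1 so the first nonzero entry is positive): u = (3.4142, -2.4142, -14.0711).
  ||u|| = √((3.4142)² + (-2.4142)² + (-14.0711)²) = √(215.4802) ≈ 14.6792,  v_1 = u/||u|| ≈ (0.2326, -0.1645, -0.9586) (||v_1|| = 1).

λ_1 = 7.4142,  λ_2 = 4.5858,  λ_3 = 2;  v_1 ≈ (0.2326, -0.1645, -0.9586)


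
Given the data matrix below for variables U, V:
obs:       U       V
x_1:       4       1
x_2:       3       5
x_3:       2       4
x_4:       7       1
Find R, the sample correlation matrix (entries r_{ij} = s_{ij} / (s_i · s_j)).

Step 1 — column means:
  mean(U) = (4 + 3 + 2 + 7) / 4 = 16/4 = 4
  mean(V) = (1 + 5 + 4 + 1) / 4 = 11/4 = 2.75

Step 2 — sample variances and covariances s[i,j] = (1/(n-1)) · Σ_k (x_{k,i} - mean_i) · (x_{k,j} - mean_j), with n-1 = 3:
  s[U,U] = ((0)·(0) + (-1)·(-1) + (-2)·(-2) + (3)·(3)) / 3 = 14/3 = 4.6667
  s[U,V] = ((0)·(-1.75) + (-1)·(2.25) + (-2)·(1.25) + (3)·(-1.75)) / 3 = -10/3 = -3.3333
  s[V,V] = ((-1.75)·(-1.75) + (2.25)·(2.25) + (1.25)·(1.25) + (-1.75)·(-1.75)) / 3 = 12.75/3 = 4.25
  Sample standard deviations s_i = √(s[i,i]):
  s(U) = √(4.6667) = 2.1602
  s(V) = √(4.25) = 2.0616

Step 3 — r_{ij} = s_{ij} / (s_i · s_j):
  r[U,U] = 1 (diagonal).
  r[U,V] = -3.3333 / (2.1602 · 2.0616) = -3.3333 / 4.4535 = -0.7485
  r[V,V] = 1 (diagonal).

R is symmetric with unit diagonal. Assembling:

R = [[1, -0.7485],
 [-0.7485, 1]]


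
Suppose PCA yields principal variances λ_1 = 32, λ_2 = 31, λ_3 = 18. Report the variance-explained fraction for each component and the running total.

Step 1 — total variance = trace(Sigma) = Σ λ_i = 32 + 31 + 18 = 81.

Step 2 — fraction explained by component i = λ_i / Σ λ:
  PC1: 32/81 = 0.3951
  PC2: 31/81 = 0.3827
  PC3: 18/81 = 0.2222

Step 3 — cumulative fraction after k components = (λ_1 + ... + λ_k) / Σ λ:
  k = 1: 32/81 = 0.3951
  k = 2: (32 + 31)/81 = 63/81 = 0.7778
  k = 3: (32 + 31 + 18)/81 = 81/81 = 1

Summary (fraction, with percent):

explained: PC1 0.3951 (39.51%), PC2 0.3827 (38.27%), PC3 0.2222 (22.22%);  cumulative: 0.3951, 0.7778, 1


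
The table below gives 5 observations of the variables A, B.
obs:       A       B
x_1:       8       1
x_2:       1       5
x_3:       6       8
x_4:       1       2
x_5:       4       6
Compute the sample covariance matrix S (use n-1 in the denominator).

Step 1 — column means:
  mean(A) = (8 + 1 + 6 + 1 + 4) / 5 = 20/5 = 4
  mean(B) = (1 + 5 + 8 + 2 + 6) / 5 = 22/5 = 4.4

Step 2 — sample covariance S[i,j] = (1/(n-1)) · Σ_k (x_{k,i} - mean_i) · (x_{k,j} - mean_j), with n-1 = 4.
  S[A,A] = ((4)·(4) + (-3)·(-3) + (2)·(2) + (-3)·(-3) + (0)·(0)) / 4 = 38/4 = 9.5
  S[A,B] = ((4)·(-3.4) + (-3)·(0.6) + (2)·(3.6) + (-3)·(-2.4) + (0)·(1.6)) / 4 = -1/4 = -0.25
  S[B,B] = ((-3.4)·(-3.4) + (0.6)·(0.6) + (3.6)·(3.6) + (-2.4)·(-2.4) + (1.6)·(1.6)) / 4 = 33.2/4 = 8.3

S is symmetric (S[j,i] = S[i,j]). Assembling:

S = [[9.5, -0.25],
 [-0.25, 8.3]]


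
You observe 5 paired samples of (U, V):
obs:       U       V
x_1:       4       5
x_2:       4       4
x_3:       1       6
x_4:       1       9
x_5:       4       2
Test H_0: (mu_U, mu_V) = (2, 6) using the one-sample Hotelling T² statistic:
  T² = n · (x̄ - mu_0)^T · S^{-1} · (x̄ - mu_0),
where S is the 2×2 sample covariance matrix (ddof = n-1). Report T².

Step 1 — sample mean vector:
  mean(U) = (4 + 4 + 1 + 1 + 4) / 5 = 14/5 = 2.8
  mean(V) = (5 + 4 + 6 + 9 + 2) / 5 = 26/5 = 5.2
  x̄ = (2.8, 5.2),  deviation x̄ - mu_0 = (2.8, 5.2) - (2, 6) = (0.8, -0.8).

Step 2 — sample covariance matrix, S[i,j] = (1/(n-1)) · Σ_k (x_{k,i} - mean_i) · (x_{k,j} - mean_j), divisor n-1 = 4:
  S[U,U] = ((1.2)·(1.2) + (1.2)·(1.2) + (-1.8)·(-1.8) + (-1.8)·(-1.8) + (1.2)·(1.2)) / 4 = 10.8/4 = 2.7
  S[U,V] = ((1.2)·(-0.2) + (1.2)·(-1.2) + (-1.8)·(0.8) + (-1.8)·(3.8) + (1.2)·(-3.2)) / 4 = -13.8/4 = -3.45
  S[V,V] = ((-0.2)·(-0.2) + (-1.2)·(-1.2) + (0.8)·(0.8) + (3.8)·(3.8) + (-3.2)·(-3.2)) / 4 = 26.8/4 = 6.7
  S = [[2.7, -3.45],
 [-3.45, 6.7]].

Step 3 — invert S. det(S) = 2.7·6.7 - (-3.45)² = 6.1875.
  S^{-1} = (1/det) · [[d, -b], [-b, a]] = [[1.0828, 0.5576],
 [0.5576, 0.4364]].

Step 4 — quadratic form (x̄ - mu_0)^T · S^{-1} · (x̄ - mu_0):
  S^{-1} · (x̄ - mu_0) = (0.4202, 0.097),
  (x̄ - mu_0)^T · [...] = (0.8)·(0.4202) + (-0.8)·(0.097) = 0.2586.

Step 5 — scale by n: T² = 5 · 0.2586 = 1.2929.

T² ≈ 1.2929


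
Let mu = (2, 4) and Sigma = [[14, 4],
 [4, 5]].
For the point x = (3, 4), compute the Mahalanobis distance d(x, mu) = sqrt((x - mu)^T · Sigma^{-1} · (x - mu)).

Step 1 — centre the observation: (x - mu) = (1, 0).

Step 2 — invert Sigma. det(Sigma) = 14·5 - (4)² = 54.
  Sigma^{-1} = (1/det) · [[d, -b], [-b, a]] = [[0.0926, -0.0741],
 [-0.0741, 0.2593]].

Step 3 — form the quadratic (x - mu)^T · Sigma^{-1} · (x - mu):
  Sigma^{-1} · (x - mu) = (0.0926, -0.0741).
  (x - mu)^T · [Sigma^{-1} · (x - mu)] = (1)·(0.0926) + (0)·(-0.0741) = 0.0926.

Step 4 — take square root: d = √(0.0926) ≈ 0.3043.

d(x, mu) = √(0.0926) ≈ 0.3043


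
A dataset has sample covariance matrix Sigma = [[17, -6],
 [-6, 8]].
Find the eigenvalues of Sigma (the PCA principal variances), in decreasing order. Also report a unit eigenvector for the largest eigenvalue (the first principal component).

Step 1 — characteristic polynomial of 2×2 Sigma:
  det(Sigma - λI) = λ² - trace · λ + det = 0.
  trace = 17 + 8 = 25, det = 17·8 - (-6)² = 100.
Step 2 — discriminant:
  Δ = trace² - 4·det = 625 - 400 = 225.
Step 3 — eigenvalues:
  λ = (trace ± √Δ)/2 = (25 ± 15)/2,
  λ_1 = 20,  λ_2 = 5.

Step 4 — unit eigenvector for λ_1: solve (Sigma - λ_1 I)v = 0. First row:
  (17 - 20)·v_x + (-6)·v_y = 0, i.e. (-3)·v_x + (-6)·v_y = 0,
  so v ∝ (b, λ_1 - a) = (-6, 3); multiply by -1 so the first entry is positive: u = (6, -3).
  ||u|| = √((6)² + (-3)²) = √(45) ≈ 6.7082,
  v_1 = u/||u|| ≈ (0.8944, -0.4472) (||v_1|| = 1).

λ_1 = 20,  λ_2 = 5;  v_1 ≈ (0.8944, -0.4472)


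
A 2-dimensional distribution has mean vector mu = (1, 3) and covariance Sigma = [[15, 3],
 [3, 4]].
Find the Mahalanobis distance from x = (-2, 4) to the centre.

Step 1 — centre the observation: (x - mu) = (-3, 1).

Step 2 — invert Sigma. det(Sigma) = 15·4 - (3)² = 51.
  Sigma^{-1} = (1/det) · [[d, -b], [-b, a]] = [[0.0784, -0.0588],
 [-0.0588, 0.2941]].

Step 3 — form the quadratic (x - mu)^T · Sigma^{-1} · (x - mu):
  Sigma^{-1} · (x - mu) = (-0.2941, 0.4706).
  (x - mu)^T · [Sigma^{-1} · (x - mu)] = (-3)·(-0.2941) + (1)·(0.4706) = 1.3529.

Step 4 — take square root: d = √(1.3529) ≈ 1.1632.

d(x, mu) = √(1.3529) ≈ 1.1632


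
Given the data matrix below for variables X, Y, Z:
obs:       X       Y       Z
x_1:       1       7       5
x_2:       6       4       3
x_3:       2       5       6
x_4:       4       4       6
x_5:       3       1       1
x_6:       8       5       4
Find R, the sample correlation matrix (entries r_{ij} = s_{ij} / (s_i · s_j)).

Step 1 — column means:
  mean(X) = (1 + 6 + 2 + 4 + 3 + 8) / 6 = 24/6 = 4
  mean(Y) = (7 + 4 + 5 + 4 + 1 + 5) / 6 = 26/6 = 4.3333
  mean(Z) = (5 + 3 + 6 + 6 + 1 + 4) / 6 = 25/6 = 4.1667

Step 2 — sample variances and covariances s[i,j] = (1/(n-1)) · Σ_k (x_{k,i} - mean_i) · (x_{k,j} - mean_j), with n-1 = 5:
  s[X,X] = ((-3)·(-3) + (2)·(2) + (-2)·(-2) + (0)·(0) + (-1)·(-1) + (4)·(4)) / 5 = 34/5 = 6.8
  s[X,Y] = ((-3)·(2.6667) + (2)·(-0.3333) + (-2)·(0.6667) + (0)·(-0.3333) + (-1)·(-3.3333) + (4)·(0.6667)) / 5 = -4/5 = -0.8
  s[X,Z] = ((-3)·(0.8333) + (2)·(-1.1667) + (-2)·(1.8333) + (0)·(1.8333) + (-1)·(-3.1667) + (4)·(-0.1667)) / 5 = -6/5 = -1.2
  s[Y,Y] = ((2.6667)·(2.6667) + (-0.3333)·(-0.3333) + (0.6667)·(0.6667) + (-0.3333)·(-0.3333) + (-3.3333)·(-3.3333) + (0.6667)·(0.6667)) / 5 = 19.3333/5 = 3.8667
  s[Y,Z] = ((2.6667)·(0.8333) + (-0.3333)·(-1.1667) + (0.6667)·(1.8333) + (-0.3333)·(1.8333) + (-3.3333)·(-3.1667) + (0.6667)·(-0.1667)) / 5 = 13.6667/5 = 2.7333
  s[Z,Z] = ((0.8333)·(0.8333) + (-1.1667)·(-1.1667) + (1.8333)·(1.8333) + (1.8333)·(1.8333) + (-3.1667)·(-3.1667) + (-0.1667)·(-0.1667)) / 5 = 18.8333/5 = 3.7667
  Sample standard deviations s_i = √(s[i,i]):
  s(X) = √(6.8) = 2.6077
  s(Y) = √(3.8667) = 1.9664
  s(Z) = √(3.7667) = 1.9408

Step 3 — r_{ij} = s_{ij} / (s_i · s_j):
  r[X,X] = 1 (diagonal).
  r[X,Y] = -0.8 / (2.6077 · 1.9664) = -0.8 / 5.1277 = -0.156
  r[X,Z] = -1.2 / (2.6077 · 1.9408) = -1.2 / 5.061 = -0.2371
  r[Y,Y] = 1 (diagonal).
  r[Y,Z] = 2.7333 / (1.9664 · 1.9408) = 2.7333 / 3.8163 = 0.7162
  r[Z,Z] = 1 (diagonal).

R is symmetric with unit diagonal. Assembling:

R = [[1, -0.156, -0.2371],
 [-0.156, 1, 0.7162],
 [-0.2371, 0.7162, 1]]


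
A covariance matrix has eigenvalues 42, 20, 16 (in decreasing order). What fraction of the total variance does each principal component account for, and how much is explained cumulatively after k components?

Step 1 — total variance = trace(Sigma) = Σ λ_i = 42 + 20 + 16 = 78.

Step 2 — fraction explained by component i = λ_i / Σ λ:
  PC1: 42/78 = 0.5385
  PC2: 20/78 = 0.2564
  PC3: 16/78 = 0.2051

Step 3 — cumulative fraction after k components = (λ_1 + ... + λ_k) / Σ λ:
  k = 1: 42/78 = 0.5385
  k = 2: (42 + 20)/78 = 62/78 = 0.7949
  k = 3: (42 + 20 + 16)/78 = 78/78 = 1

Summary (fraction, with percent):

explained: PC1 0.5385 (53.85%), PC2 0.2564 (25.64%), PC3 0.2051 (20.51%);  cumulative: 0.5385, 0.7949, 1


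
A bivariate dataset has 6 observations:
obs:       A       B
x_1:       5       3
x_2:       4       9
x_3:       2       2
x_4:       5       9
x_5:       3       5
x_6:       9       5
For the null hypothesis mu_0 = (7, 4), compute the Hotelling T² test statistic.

Step 1 — sample mean vector:
  mean(A) = (5 + 4 + 2 + 5 + 3 + 9) / 6 = 28/6 = 4.6667
  mean(B) = (3 + 9 + 2 + 9 + 5 + 5) / 6 = 33/6 = 5.5
  x̄ = (4.6667, 5.5),  deviation x̄ - mu_0 = (4.6667, 5.5) - (7, 4) = (-2.3333, 1.5).

Step 2 — sample covariance matrix, S[i,j] = (1/(n-1)) · Σ_k (x_{k,i} - mean_i) · (x_{k,j} - mean_j), divisor n-1 = 5:
  S[A,A] = ((0.3333)·(0.3333) + (-0.6667)·(-0.6667) + (-2.6667)·(-2.6667) + (0.3333)·(0.3333) + (-1.6667)·(-1.6667) + (4.3333)·(4.3333)) / 5 = 29.3333/5 = 5.8667
  S[A,B] = ((0.3333)·(-2.5) + (-0.6667)·(3.5) + (-2.6667)·(-3.5) + (0.3333)·(3.5) + (-1.6667)·(-0.5) + (4.3333)·(-0.5)) / 5 = 6/5 = 1.2
  S[B,B] = ((-2.5)·(-2.5) + (3.5)·(3.5) + (-3.5)·(-3.5) + (3.5)·(3.5) + (-0.5)·(-0.5) + (-0.5)·(-0.5)) / 5 = 43.5/5 = 8.7
  S = [[5.8667, 1.2],
 [1.2, 8.7]].

Step 3 — invert S. det(S) = 5.8667·8.7 - (1.2)² = 49.6.
  S^{-1} = (1/det) · [[d, -b], [-b, a]] = [[0.1754, -0.0242],
 [-0.0242, 0.1183]].

Step 4 — quadratic form (x̄ - mu_0)^T · S^{-1} · (x̄ - mu_0):
  S^{-1} · (x̄ - mu_0) = (-0.4456, 0.2339),
  (x̄ - mu_0)^T · [...] = (-2.3333)·(-0.4456) + (1.5)·(0.2339) = 1.3905.

Step 5 — scale by n: T² = 6 · 1.3905 = 8.3427.

T² ≈ 8.3427


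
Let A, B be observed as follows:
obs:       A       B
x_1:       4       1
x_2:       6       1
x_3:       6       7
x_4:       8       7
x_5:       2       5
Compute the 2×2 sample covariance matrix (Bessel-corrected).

Step 1 — column means:
  mean(A) = (4 + 6 + 6 + 8 + 2) / 5 = 26/5 = 5.2
  mean(B) = (1 + 1 + 7 + 7 + 5) / 5 = 21/5 = 4.2

Step 2 — sample covariance S[i,j] = (1/(n-1)) · Σ_k (x_{k,i} - mean_i) · (x_{k,j} - mean_j), with n-1 = 4.
  S[A,A] = ((-1.2)·(-1.2) + (0.8)·(0.8) + (0.8)·(0.8) + (2.8)·(2.8) + (-3.2)·(-3.2)) / 4 = 20.8/4 = 5.2
  S[A,B] = ((-1.2)·(-3.2) + (0.8)·(-3.2) + (0.8)·(2.8) + (2.8)·(2.8) + (-3.2)·(0.8)) / 4 = 8.8/4 = 2.2
  S[B,B] = ((-3.2)·(-3.2) + (-3.2)·(-3.2) + (2.8)·(2.8) + (2.8)·(2.8) + (0.8)·(0.8)) / 4 = 36.8/4 = 9.2

S is symmetric (S[j,i] = S[i,j]). Assembling:

S = [[5.2, 2.2],
 [2.2, 9.2]]


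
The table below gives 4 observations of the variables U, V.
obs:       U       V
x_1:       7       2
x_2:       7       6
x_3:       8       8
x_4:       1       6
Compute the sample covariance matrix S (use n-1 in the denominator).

Step 1 — column means:
  mean(U) = (7 + 7 + 8 + 1) / 4 = 23/4 = 5.75
  mean(V) = (2 + 6 + 8 + 6) / 4 = 22/4 = 5.5

Step 2 — sample covariance S[i,j] = (1/(n-1)) · Σ_k (x_{k,i} - mean_i) · (x_{k,j} - mean_j), with n-1 = 3.
  S[U,U] = ((1.25)·(1.25) + (1.25)·(1.25) + (2.25)·(2.25) + (-4.75)·(-4.75)) / 3 = 30.75/3 = 10.25
  S[U,V] = ((1.25)·(-3.5) + (1.25)·(0.5) + (2.25)·(2.5) + (-4.75)·(0.5)) / 3 = -0.5/3 = -0.1667
  S[V,V] = ((-3.5)·(-3.5) + (0.5)·(0.5) + (2.5)·(2.5) + (0.5)·(0.5)) / 3 = 19/3 = 6.3333

S is symmetric (S[j,i] = S[i,j]). Assembling:

S = [[10.25, -0.1667],
 [-0.1667, 6.3333]]


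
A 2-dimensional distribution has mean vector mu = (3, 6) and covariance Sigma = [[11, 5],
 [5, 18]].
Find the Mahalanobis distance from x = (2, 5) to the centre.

Step 1 — centre the observation: (x - mu) = (-1, -1).

Step 2 — invert Sigma. det(Sigma) = 11·18 - (5)² = 173.
  Sigma^{-1} = (1/det) · [[d, -b], [-b, a]] = [[0.104, -0.0289],
 [-0.0289, 0.0636]].

Step 3 — form the quadratic (x - mu)^T · Sigma^{-1} · (x - mu):
  Sigma^{-1} · (x - mu) = (-0.0751, -0.0347).
  (x - mu)^T · [Sigma^{-1} · (x - mu)] = (-1)·(-0.0751) + (-1)·(-0.0347) = 0.1098.

Step 4 — take square root: d = √(0.1098) ≈ 0.3314.

d(x, mu) = √(0.1098) ≈ 0.3314


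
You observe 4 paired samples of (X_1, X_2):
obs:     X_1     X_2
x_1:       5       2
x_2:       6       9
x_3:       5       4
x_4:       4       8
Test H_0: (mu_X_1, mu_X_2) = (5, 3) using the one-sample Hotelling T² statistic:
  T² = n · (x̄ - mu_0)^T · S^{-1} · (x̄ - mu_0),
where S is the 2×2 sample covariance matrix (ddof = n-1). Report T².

Step 1 — sample mean vector:
  mean(X_1) = (5 + 6 + 5 + 4) / 4 = 20/4 = 5
  mean(X_2) = (2 + 9 + 4 + 8) / 4 = 23/4 = 5.75
  x̄ = (5, 5.75),  deviation x̄ - mu_0 = (5, 5.75) - (5, 3) = (0, 2.75).

Step 2 — sample covariance matrix, S[i,j] = (1/(n-1)) · Σ_k (x_{k,i} - mean_i) · (x_{k,j} - mean_j), divisor n-1 = 3:
  S[X_1,X_1] = ((0)·(0) + (1)·(1) + (0)·(0) + (-1)·(-1)) / 3 = 2/3 = 0.6667
  S[X_1,X_2] = ((0)·(-3.75) + (1)·(3.25) + (0)·(-1.75) + (-1)·(2.25)) / 3 = 1/3 = 0.3333
  S[X_2,X_2] = ((-3.75)·(-3.75) + (3.25)·(3.25) + (-1.75)·(-1.75) + (2.25)·(2.25)) / 3 = 32.75/3 = 10.9167
  S = [[0.6667, 0.3333],
 [0.3333, 10.9167]].

Step 3 — invert S. det(S) = 0.6667·10.9167 - (0.3333)² = 7.1667.
  S^{-1} = (1/det) · [[d, -b], [-b, a]] = [[1.5233, -0.0465],
 [-0.0465, 0.093]].

Step 4 — quadratic form (x̄ - mu_0)^T · S^{-1} · (x̄ - mu_0):
  S^{-1} · (x̄ - mu_0) = (-0.1279, 0.2558),
  (x̄ - mu_0)^T · [...] = (0)·(-0.1279) + (2.75)·(0.2558) = 0.7035.

Step 5 — scale by n: T² = 4 · 0.7035 = 2.814.

T² ≈ 2.814


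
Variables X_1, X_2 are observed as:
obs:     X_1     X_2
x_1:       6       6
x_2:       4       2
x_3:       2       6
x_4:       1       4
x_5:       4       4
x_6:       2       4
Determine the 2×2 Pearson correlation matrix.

Step 1 — column means:
  mean(X_1) = (6 + 4 + 2 + 1 + 4 + 2) / 6 = 19/6 = 3.1667
  mean(X_2) = (6 + 2 + 6 + 4 + 4 + 4) / 6 = 26/6 = 4.3333

Step 2 — sample variances and covariances s[i,j] = (1/(n-1)) · Σ_k (x_{k,i} - mean_i) · (x_{k,j} - mean_j), with n-1 = 5:
  s[X_1,X_1] = ((2.8333)·(2.8333) + (0.8333)·(0.8333) + (-1.1667)·(-1.1667) + (-2.1667)·(-2.1667) + (0.8333)·(0.8333) + (-1.1667)·(-1.1667)) / 5 = 16.8333/5 = 3.3667
  s[X_1,X_2] = ((2.8333)·(1.6667) + (0.8333)·(-2.3333) + (-1.1667)·(1.6667) + (-2.1667)·(-0.3333) + (0.8333)·(-0.3333) + (-1.1667)·(-0.3333)) / 5 = 1.6667/5 = 0.3333
  s[X_2,X_2] = ((1.6667)·(1.6667) + (-2.3333)·(-2.3333) + (1.6667)·(1.6667) + (-0.3333)·(-0.3333) + (-0.3333)·(-0.3333) + (-0.3333)·(-0.3333)) / 5 = 11.3333/5 = 2.2667
  Sample standard deviations s_i = √(s[i,i]):
  s(X_1) = √(3.3667) = 1.8348
  s(X_2) = √(2.2667) = 1.5055

Step 3 — r_{ij} = s_{ij} / (s_i · s_j):
  r[X_1,X_1] = 1 (diagonal).
  r[X_1,X_2] = 0.3333 / (1.8348 · 1.5055) = 0.3333 / 2.7624 = 0.1207
  r[X_2,X_2] = 1 (diagonal).

R is symmetric with unit diagonal. Assembling:

R = [[1, 0.1207],
 [0.1207, 1]]


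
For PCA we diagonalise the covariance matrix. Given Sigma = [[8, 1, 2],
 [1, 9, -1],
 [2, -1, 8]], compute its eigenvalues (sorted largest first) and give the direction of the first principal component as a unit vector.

Step 1 — characteristic polynomial p(λ) = det(λI - Sigma) = λ³ - tr·λ² + c_1·λ - det, where tr = trace, c_1 = sum of the principal 2×2 minors, det = det(Sigma):
  tr = 8 + 9 + 8 = 25,
  c_1 = (8·9 - (1)²) + (8·8 - (2)²) + (9·8 - (-1)²) = 71 + 60 + 71 = 202,
  det = 8·(9·8 - (-1)²) - (1)·((1)·8 - (-1)·(2)) + (2)·((1)·(-1) - 9·(2)) = 8·(71) - (1)·(10) + (2)·(-19) = 520.
  So p(λ) = λ³ - 25λ² + 202λ - 520.
Step 2 — look for an integer root (rational root theorem: any rational root is an integer divisor of 520). Testing λ = 10:
  p(10) = 1000 - 2500 + 2020 - 520 = 0  ✓
  Dividing out (λ - 10): p(λ) = (λ - 10)(λ² - 15λ + 52).
Step 3 — remaining eigenvalues from the quadratic λ² - 15λ + 52 = 0:
  Δ = 15² - 4·52 = 225 - 208 = 17,  λ = (15 ± √17)/2 = (15 ± 4.1231)/2 ≈ 9.5616 or 5.4384.
  Sorted: λ_1 = 10,  λ_2 = 9.5616,  λ_3 = 5.4384  (check: sum = 25 = tr ✓).

Step 4 — unit eigenvector for λ_1 = 10: v spans the null space of (Sigma - λ_1 I), whose rows are
  r_1 = (-2, 1, 2),  r_2 = (1, -1, -1),  r_3 = (2, -1, -2).
  v is orthogonal to every row, so take v ∝ r_1 × r_2 = ((1)·(-1) - (2)·(-1), (2)·(1) - (-2)·(-1), (-2)·(-1) - (1)·(1)) = (1, 0, 1).
  Let u = (1, 0, 1).
  ||u|| = √((1)² + (0)² + (1)²) = √(2) ≈ 1.4142,  v_1 = u/||u|| ≈ (0.7071, 0, 0.7071) (||v_1|| = 1).

λ_1 = 10,  λ_2 = 9.5616,  λ_3 = 5.4384;  v_1 ≈ (0.7071, 0, 0.7071)


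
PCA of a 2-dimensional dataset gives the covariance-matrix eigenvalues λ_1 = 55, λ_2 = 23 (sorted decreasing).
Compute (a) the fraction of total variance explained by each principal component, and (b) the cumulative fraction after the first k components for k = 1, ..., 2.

Step 1 — total variance = trace(Sigma) = Σ λ_i = 55 + 23 = 78.

Step 2 — fraction explained by component i = λ_i / Σ λ:
  PC1: 55/78 = 0.7051
  PC2: 23/78 = 0.2949

Step 3 — cumulative fraction after k components = (λ_1 + ... + λ_k) / Σ λ:
  k = 1: 55/78 = 0.7051
  k = 2: (55 + 23)/78 = 78/78 = 1

Summary (fraction, with percent):

explained: PC1 0.7051 (70.51%), PC2 0.2949 (29.49%);  cumulative: 0.7051, 1


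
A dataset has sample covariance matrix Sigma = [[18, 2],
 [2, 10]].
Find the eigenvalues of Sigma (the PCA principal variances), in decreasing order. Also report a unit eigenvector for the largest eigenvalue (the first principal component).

Step 1 — characteristic polynomial of 2×2 Sigma:
  det(Sigma - λI) = λ² - trace · λ + det = 0.
  trace = 18 + 10 = 28, det = 18·10 - (2)² = 176.
Step 2 — discriminant:
  Δ = trace² - 4·det = 784 - 704 = 80.
Step 3 — eigenvalues:
  λ = (trace ± √Δ)/2 = (28 ± 8.9443)/2,
  λ_1 = 18.4721,  λ_2 = 9.5279.

Step 4 — unit eigenvector for λ_1: solve (Sigma - λ_1 I)v = 0. First row:
  (18 - 18.4721)·v_x + (2)·v_y = 0, i.e. (-0.4721)·v_x + (2)·v_y = 0,
  so v ∝ (b, λ_1 - a) = (2, 0.4721) = u.
  ||u|| = √((2)² + (0.4721)²) = √(4.2229) ≈ 2.055,
  v_1 = u/||u|| ≈ (0.9732, 0.2298) (||v_1|| = 1).

λ_1 = 18.4721,  λ_2 = 9.5279;  v_1 ≈ (0.9732, 0.2298)


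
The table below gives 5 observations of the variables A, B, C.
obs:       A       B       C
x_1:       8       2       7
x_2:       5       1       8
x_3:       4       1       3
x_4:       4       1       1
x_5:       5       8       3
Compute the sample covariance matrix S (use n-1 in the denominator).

Step 1 — column means:
  mean(A) = (8 + 5 + 4 + 4 + 5) / 5 = 26/5 = 5.2
  mean(B) = (2 + 1 + 1 + 1 + 8) / 5 = 13/5 = 2.6
  mean(C) = (7 + 8 + 3 + 1 + 3) / 5 = 22/5 = 4.4

Step 2 — sample covariance S[i,j] = (1/(n-1)) · Σ_k (x_{k,i} - mean_i) · (x_{k,j} - mean_j), with n-1 = 4.
  S[A,A] = ((2.8)·(2.8) + (-0.2)·(-0.2) + (-1.2)·(-1.2) + (-1.2)·(-1.2) + (-0.2)·(-0.2)) / 4 = 10.8/4 = 2.7
  S[A,B] = ((2.8)·(-0.6) + (-0.2)·(-1.6) + (-1.2)·(-1.6) + (-1.2)·(-1.6) + (-0.2)·(5.4)) / 4 = 1.4/4 = 0.35
  S[A,C] = ((2.8)·(2.6) + (-0.2)·(3.6) + (-1.2)·(-1.4) + (-1.2)·(-3.4) + (-0.2)·(-1.4)) / 4 = 12.6/4 = 3.15
  S[B,B] = ((-0.6)·(-0.6) + (-1.6)·(-1.6) + (-1.6)·(-1.6) + (-1.6)·(-1.6) + (5.4)·(5.4)) / 4 = 37.2/4 = 9.3
  S[B,C] = ((-0.6)·(2.6) + (-1.6)·(3.6) + (-1.6)·(-1.4) + (-1.6)·(-3.4) + (5.4)·(-1.4)) / 4 = -7.2/4 = -1.8
  S[C,C] = ((2.6)·(2.6) + (3.6)·(3.6) + (-1.4)·(-1.4) + (-3.4)·(-3.4) + (-1.4)·(-1.4)) / 4 = 35.2/4 = 8.8

S is symmetric (S[j,i] = S[i,j]). Assembling:

S = [[2.7, 0.35, 3.15],
 [0.35, 9.3, -1.8],
 [3.15, -1.8, 8.8]]


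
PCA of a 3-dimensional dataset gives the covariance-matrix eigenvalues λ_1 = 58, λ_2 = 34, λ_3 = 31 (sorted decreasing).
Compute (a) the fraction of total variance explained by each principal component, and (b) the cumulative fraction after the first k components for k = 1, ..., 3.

Step 1 — total variance = trace(Sigma) = Σ λ_i = 58 + 34 + 31 = 123.

Step 2 — fraction explained by component i = λ_i / Σ λ:
  PC1: 58/123 = 0.4715
  PC2: 34/123 = 0.2764
  PC3: 31/123 = 0.252

Step 3 — cumulative fraction after k components = (λ_1 + ... + λ_k) / Σ λ:
  k = 1: 58/123 = 0.4715
  k = 2: (58 + 34)/123 = 92/123 = 0.748
  k = 3: (58 + 34 + 31)/123 = 123/123 = 1

Summary (fraction, with percent):

explained: PC1 0.4715 (47.15%), PC2 0.2764 (27.64%), PC3 0.252 (25.2%);  cumulative: 0.4715, 0.748, 1


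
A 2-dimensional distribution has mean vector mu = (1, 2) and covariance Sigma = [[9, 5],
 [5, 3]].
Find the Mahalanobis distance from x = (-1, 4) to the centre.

Step 1 — centre the observation: (x - mu) = (-2, 2).

Step 2 — invert Sigma. det(Sigma) = 9·3 - (5)² = 2.
  Sigma^{-1} = (1/det) · [[d, -b], [-b, a]] = [[1.5, -2.5],
 [-2.5, 4.5]].

Step 3 — form the quadratic (x - mu)^T · Sigma^{-1} · (x - mu):
  Sigma^{-1} · (x - mu) = (-8, 14).
  (x - mu)^T · [Sigma^{-1} · (x - mu)] = (-2)·(-8) + (2)·(14) = 44.

Step 4 — take square root: d = √(44) ≈ 6.6332.

d(x, mu) = √(44) ≈ 6.6332


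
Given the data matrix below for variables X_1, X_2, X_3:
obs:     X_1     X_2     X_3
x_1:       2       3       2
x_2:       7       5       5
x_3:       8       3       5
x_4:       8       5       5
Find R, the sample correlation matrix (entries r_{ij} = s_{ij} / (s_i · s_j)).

Step 1 — column means:
  mean(X_1) = (2 + 7 + 8 + 8) / 4 = 25/4 = 6.25
  mean(X_2) = (3 + 5 + 3 + 5) / 4 = 16/4 = 4
  mean(X_3) = (2 + 5 + 5 + 5) / 4 = 17/4 = 4.25

Step 2 — sample variances and covariances s[i,j] = (1/(n-1)) · Σ_k (x_{k,i} - mean_i) · (x_{k,j} - mean_j), with n-1 = 3:
  s[X_1,X_1] = ((-4.25)·(-4.25) + (0.75)·(0.75) + (1.75)·(1.75) + (1.75)·(1.75)) / 3 = 24.75/3 = 8.25
  s[X_1,X_2] = ((-4.25)·(-1) + (0.75)·(1) + (1.75)·(-1) + (1.75)·(1)) / 3 = 5/3 = 1.6667
  s[X_1,X_3] = ((-4.25)·(-2.25) + (0.75)·(0.75) + (1.75)·(0.75) + (1.75)·(0.75)) / 3 = 12.75/3 = 4.25
  s[X_2,X_2] = ((-1)·(-1) + (1)·(1) + (-1)·(-1) + (1)·(1)) / 3 = 4/3 = 1.3333
  s[X_2,X_3] = ((-1)·(-2.25) + (1)·(0.75) + (-1)·(0.75) + (1)·(0.75)) / 3 = 3/3 = 1
  s[X_3,X_3] = ((-2.25)·(-2.25) + (0.75)·(0.75) + (0.75)·(0.75) + (0.75)·(0.75)) / 3 = 6.75/3 = 2.25
  Sample standard deviations s_i = √(s[i,i]):
  s(X_1) = √(8.25) = 2.8723
  s(X_2) = √(1.3333) = 1.1547
  s(X_3) = √(2.25) = 1.5

Step 3 — r_{ij} = s_{ij} / (s_i · s_j):
  r[X_1,X_1] = 1 (diagonal).
  r[X_1,X_2] = 1.6667 / (2.8723 · 1.1547) = 1.6667 / 3.3166 = 0.5025
  r[X_1,X_3] = 4.25 / (2.8723 · 1.5) = 4.25 / 4.3084 = 0.9864
  r[X_2,X_2] = 1 (diagonal).
  r[X_2,X_3] = 1 / (1.1547 · 1.5) = 1 / 1.7321 = 0.5774
  r[X_3,X_3] = 1 (diagonal).

R is symmetric with unit diagonal. Assembling:

R = [[1, 0.5025, 0.9864],
 [0.5025, 1, 0.5774],
 [0.9864, 0.5774, 1]]


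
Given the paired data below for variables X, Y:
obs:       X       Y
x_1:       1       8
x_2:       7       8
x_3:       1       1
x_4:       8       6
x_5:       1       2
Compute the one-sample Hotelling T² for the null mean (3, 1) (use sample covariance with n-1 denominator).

Step 1 — sample mean vector:
  mean(X) = (1 + 7 + 1 + 8 + 1) / 5 = 18/5 = 3.6
  mean(Y) = (8 + 8 + 1 + 6 + 2) / 5 = 25/5 = 5
  x̄ = (3.6, 5),  deviation x̄ - mu_0 = (3.6, 5) - (3, 1) = (0.6, 4).

Step 2 — sample covariance matrix, S[i,j] = (1/(n-1)) · Σ_k (x_{k,i} - mean_i) · (x_{k,j} - mean_j), divisor n-1 = 4:
  S[X,X] = ((-2.6)·(-2.6) + (3.4)·(3.4) + (-2.6)·(-2.6) + (4.4)·(4.4) + (-2.6)·(-2.6)) / 4 = 51.2/4 = 12.8
  S[X,Y] = ((-2.6)·(3) + (3.4)·(3) + (-2.6)·(-4) + (4.4)·(1) + (-2.6)·(-3)) / 4 = 25/4 = 6.25
  S[Y,Y] = ((3)·(3) + (3)·(3) + (-4)·(-4) + (1)·(1) + (-3)·(-3)) / 4 = 44/4 = 11
  S = [[12.8, 6.25],
 [6.25, 11]].

Step 3 — invert S. det(S) = 12.8·11 - (6.25)² = 101.7375.
  S^{-1} = (1/det) · [[d, -b], [-b, a]] = [[0.1081, -0.0614],
 [-0.0614, 0.1258]].

Step 4 — quadratic form (x̄ - mu_0)^T · S^{-1} · (x̄ - mu_0):
  S^{-1} · (x̄ - mu_0) = (-0.1809, 0.4664),
  (x̄ - mu_0)^T · [...] = (0.6)·(-0.1809) + (4)·(0.4664) = 1.7571.

Step 5 — scale by n: T² = 5 · 1.7571 = 8.7854.

T² ≈ 8.7854


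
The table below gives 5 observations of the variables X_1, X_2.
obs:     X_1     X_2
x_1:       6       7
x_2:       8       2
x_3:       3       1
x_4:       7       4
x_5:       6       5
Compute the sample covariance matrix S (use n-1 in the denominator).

Step 1 — column means:
  mean(X_1) = (6 + 8 + 3 + 7 + 6) / 5 = 30/5 = 6
  mean(X_2) = (7 + 2 + 1 + 4 + 5) / 5 = 19/5 = 3.8

Step 2 — sample covariance S[i,j] = (1/(n-1)) · Σ_k (x_{k,i} - mean_i) · (x_{k,j} - mean_j), with n-1 = 4.
  S[X_1,X_1] = ((0)·(0) + (2)·(2) + (-3)·(-3) + (1)·(1) + (0)·(0)) / 4 = 14/4 = 3.5
  S[X_1,X_2] = ((0)·(3.2) + (2)·(-1.8) + (-3)·(-2.8) + (1)·(0.2) + (0)·(1.2)) / 4 = 5/4 = 1.25
  S[X_2,X_2] = ((3.2)·(3.2) + (-1.8)·(-1.8) + (-2.8)·(-2.8) + (0.2)·(0.2) + (1.2)·(1.2)) / 4 = 22.8/4 = 5.7

S is symmetric (S[j,i] = S[i,j]). Assembling:

S = [[3.5, 1.25],
 [1.25, 5.7]]


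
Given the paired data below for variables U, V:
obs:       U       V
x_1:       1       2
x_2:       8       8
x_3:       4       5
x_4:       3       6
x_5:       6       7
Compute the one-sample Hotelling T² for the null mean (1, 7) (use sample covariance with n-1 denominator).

Step 1 — sample mean vector:
  mean(U) = (1 + 8 + 4 + 3 + 6) / 5 = 22/5 = 4.4
  mean(V) = (2 + 8 + 5 + 6 + 7) / 5 = 28/5 = 5.6
  x̄ = (4.4, 5.6),  deviation x̄ - mu_0 = (4.4, 5.6) - (1, 7) = (3.4, -1.4).

Step 2 — sample covariance matrix, S[i,j] = (1/(n-1)) · Σ_k (x_{k,i} - mean_i) · (x_{k,j} - mean_j), divisor n-1 = 4:
  S[U,U] = ((-3.4)·(-3.4) + (3.6)·(3.6) + (-0.4)·(-0.4) + (-1.4)·(-1.4) + (1.6)·(1.6)) / 4 = 29.2/4 = 7.3
  S[U,V] = ((-3.4)·(-3.6) + (3.6)·(2.4) + (-0.4)·(-0.6) + (-1.4)·(0.4) + (1.6)·(1.4)) / 4 = 22.8/4 = 5.7
  S[V,V] = ((-3.6)·(-3.6) + (2.4)·(2.4) + (-0.6)·(-0.6) + (0.4)·(0.4) + (1.4)·(1.4)) / 4 = 21.2/4 = 5.3
  S = [[7.3, 5.7],
 [5.7, 5.3]].

Step 3 — invert S. det(S) = 7.3·5.3 - (5.7)² = 6.2.
  S^{-1} = (1/det) · [[d, -b], [-b, a]] = [[0.8548, -0.9194],
 [-0.9194, 1.1774]].

Step 4 — quadratic form (x̄ - mu_0)^T · S^{-1} · (x̄ - mu_0):
  S^{-1} · (x̄ - mu_0) = (4.1935, -4.7742),
  (x̄ - mu_0)^T · [...] = (3.4)·(4.1935) + (-1.4)·(-4.7742) = 20.9419.

Step 5 — scale by n: T² = 5 · 20.9419 = 104.7097.

T² ≈ 104.7097


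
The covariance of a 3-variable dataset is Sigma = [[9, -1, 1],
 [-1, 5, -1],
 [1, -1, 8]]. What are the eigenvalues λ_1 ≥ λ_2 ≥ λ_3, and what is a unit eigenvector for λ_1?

Step 1 — characteristic polynomial p(λ) = det(λI - Sigma) = λ³ - tr·λ² + c_1·λ - det, where tr = trace, c_1 = sum of the principal 2×2 minors, det = det(Sigma):
  tr = 9 + 5 + 8 = 22,
  c_1 = (9·5 - (-1)²) + (9·8 - (1)²) + (5·8 - (-1)²) = 44 + 71 + 39 = 154,
  det = 9·(5·8 - (-1)²) - (-1)·((-1)·8 - (-1)·(1)) + (1)·((-1)·(-1) - 5·(1)) = 9·(39) - (-1)·(-7) + (1)·(-4) = 340.
  So p(λ) = λ³ - 22λ² + 154λ - 340.
Step 2 — look for an integer root (rational root theorem: any rational root is an integer divisor of 340). Testing λ = 10:
  p(10) = 1000 - 2200 + 1540 - 340 = 0  ✓
  Dividing out (λ - 10): p(λ) = (λ - 10)(λ² - 12λ + 34).
Step 3 — remaining eigenvalues from the quadratic λ² - 12λ + 34 = 0:
  Δ = 12² - 4·34 = 144 - 136 = 8,  λ = (12 ± √8)/2 = (12 ± 2.8284)/2 ≈ 7.4142 or 4.5858.
  Sorted: λ_1 = 10,  λ_2 = 7.4142,  λ_3 = 4.5858  (check: sum = 22 = tr ✓).

Step 4 — unit eigenvector for λ_1 = 10: v spans the null space of (Sigma - λ_1 I), whose rows are
  r_1 = (-1, -1, 1),  r_2 = (-1, -5, -1),  r_3 = (1, -1, -2).
  v is orthogonal to every row, so take v ∝ r_1 × r_2 = ((-1)·(-1) - (1)·(-5), (1)·(-1) - (-1)·(-1), (-1)·(-5) - (-1)·(-1)) = (6, -2, 4).
  Rescale (divide by 2): u = (3, -1, 2).
  ||u|| = √((3)² + (-1)² + (2)²) = √(14) ≈ 3.7417,  v_1 = u/||u|| ≈ (0.8018, -0.2673, 0.5345) (||v_1|| = 1).

λ_1 = 10,  λ_2 = 7.4142,  λ_3 = 4.5858;  v_1 ≈ (0.8018, -0.2673, 0.5345)


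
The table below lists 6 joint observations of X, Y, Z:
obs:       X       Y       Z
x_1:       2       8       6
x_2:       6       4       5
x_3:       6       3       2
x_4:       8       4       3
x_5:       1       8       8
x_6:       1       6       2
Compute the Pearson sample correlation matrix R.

Step 1 — column means:
  mean(X) = (2 + 6 + 6 + 8 + 1 + 1) / 6 = 24/6 = 4
  mean(Y) = (8 + 4 + 3 + 4 + 8 + 6) / 6 = 33/6 = 5.5
  mean(Z) = (6 + 5 + 2 + 3 + 8 + 2) / 6 = 26/6 = 4.3333

Step 2 — sample variances and covariances s[i,j] = (1/(n-1)) · Σ_k (x_{k,i} - mean_i) · (x_{k,j} - mean_j), with n-1 = 5:
  s[X,X] = ((-2)·(-2) + (2)·(2) + (2)·(2) + (4)·(4) + (-3)·(-3) + (-3)·(-3)) / 5 = 46/5 = 9.2
  s[X,Y] = ((-2)·(2.5) + (2)·(-1.5) + (2)·(-2.5) + (4)·(-1.5) + (-3)·(2.5) + (-3)·(0.5)) / 5 = -28/5 = -5.6
  s[X,Z] = ((-2)·(1.6667) + (2)·(0.6667) + (2)·(-2.3333) + (4)·(-1.3333) + (-3)·(3.6667) + (-3)·(-2.3333)) / 5 = -16/5 = -3.2
  s[Y,Y] = ((2.5)·(2.5) + (-1.5)·(-1.5) + (-2.5)·(-2.5) + (-1.5)·(-1.5) + (2.5)·(2.5) + (0.5)·(0.5)) / 5 = 23.5/5 = 4.7
  s[Y,Z] = ((2.5)·(1.6667) + (-1.5)·(0.6667) + (-2.5)·(-2.3333) + (-1.5)·(-1.3333) + (2.5)·(3.6667) + (0.5)·(-2.3333)) / 5 = 19/5 = 3.8
  s[Z,Z] = ((1.6667)·(1.6667) + (0.6667)·(0.6667) + (-2.3333)·(-2.3333) + (-1.3333)·(-1.3333) + (3.6667)·(3.6667) + (-2.3333)·(-2.3333)) / 5 = 29.3333/5 = 5.8667
  Sample standard deviations s_i = √(s[i,i]):
  s(X) = √(9.2) = 3.0332
  s(Y) = √(4.7) = 2.1679
  s(Z) = √(5.8667) = 2.4221

Step 3 — r_{ij} = s_{ij} / (s_i · s_j):
  r[X,X] = 1 (diagonal).
  r[X,Y] = -5.6 / (3.0332 · 2.1679) = -5.6 / 6.5757 = -0.8516
  r[X,Z] = -3.2 / (3.0332 · 2.4221) = -3.2 / 7.3467 = -0.4356
  r[Y,Y] = 1 (diagonal).
  r[Y,Z] = 3.8 / (2.1679 · 2.4221) = 3.8 / 5.251 = 0.7237
  r[Z,Z] = 1 (diagonal).

R is symmetric with unit diagonal. Assembling:

R = [[1, -0.8516, -0.4356],
 [-0.8516, 1, 0.7237],
 [-0.4356, 0.7237, 1]]
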